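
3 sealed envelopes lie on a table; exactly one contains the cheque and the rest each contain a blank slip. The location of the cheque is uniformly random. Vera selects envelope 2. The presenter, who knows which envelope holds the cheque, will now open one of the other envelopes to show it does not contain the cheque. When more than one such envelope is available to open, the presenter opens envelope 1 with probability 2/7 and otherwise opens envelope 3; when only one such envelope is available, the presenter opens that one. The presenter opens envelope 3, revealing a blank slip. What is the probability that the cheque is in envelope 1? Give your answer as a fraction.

7/12

Consider each possible location of the cheque in turn.
If it is in envelope 1 (prior 1/3): only envelope 3 is available, probability 1; weight (1/3)·1 = 1/3.
If it is in envelope 2 (prior 1/3): envelope 1 is available but not opened, probability 5/7; weight (1/3)·(5/7) = 5/21.
If it is in envelope 3 (prior 1/3): the presenter opened envelope 3, so this case is ruled out; weight (1/3)·0 = 0.
The weights sum to 4/7.
So P(the cheque in envelope 1 | the presenter opened envelope 3) = (1/3) / (4/7) = 7/12.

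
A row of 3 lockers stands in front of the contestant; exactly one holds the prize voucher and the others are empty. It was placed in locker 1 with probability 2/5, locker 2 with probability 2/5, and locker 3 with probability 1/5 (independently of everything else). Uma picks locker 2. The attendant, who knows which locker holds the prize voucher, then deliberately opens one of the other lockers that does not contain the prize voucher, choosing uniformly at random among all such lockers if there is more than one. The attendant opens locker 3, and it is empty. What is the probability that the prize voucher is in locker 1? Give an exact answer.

Apply Bayes' rule, conditioning on where the prize voucher actually is.
If it is in locker 1 (prior 2/5): the attendant has no choice, probability 1; weight (2/5)·1 = 2/5.
If it is in locker 2 (prior 2/5): the attendant has 2 equally likely choices, so probability 1/2; weight (2/5)·(1/2) = 1/5.
If it is in locker 3 (prior 1/5): the attendant opened locker 3, so this case is ruled out; weight (1/5)·0 = 0.
The weights sum to 3/5.
So P(the prize voucher in locker 1 | the attendant opened locker 3) = (2/5) / (3/5) = 2/3.

2/3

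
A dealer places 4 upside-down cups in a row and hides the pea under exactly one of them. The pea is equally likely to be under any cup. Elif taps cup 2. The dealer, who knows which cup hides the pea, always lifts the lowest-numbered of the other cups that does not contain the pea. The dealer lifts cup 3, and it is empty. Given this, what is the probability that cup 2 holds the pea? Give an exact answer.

Consider each possible location of the pea in turn.
If it is under cup 1 (prior 1/4): cup 3 is the lowest-numbered option available, probability 1; weight (1/4)·1 = 1/4.
If it is under either of cups 2 and 4 (prior 1/4 each): the dealer would have opened cup 1 instead, probability 0; weight (1/4)·0 = 0 each.
If it is under cup 3 (prior 1/4): the dealer opened cup 3, so this case is ruled out; weight (1/4)·0 = 0.
The weights sum to 1/4.
So P(the pea under cup 2 | the dealer opened cup 3) = 0 / (1/4) = 0.

0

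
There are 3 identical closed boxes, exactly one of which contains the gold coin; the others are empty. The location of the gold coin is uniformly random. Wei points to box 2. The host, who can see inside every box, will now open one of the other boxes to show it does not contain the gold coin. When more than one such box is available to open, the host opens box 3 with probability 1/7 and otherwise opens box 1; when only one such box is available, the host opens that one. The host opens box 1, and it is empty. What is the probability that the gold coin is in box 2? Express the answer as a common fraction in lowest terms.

6/13

Condition on the true location of the gold coin.
If it is in box 1 (prior 1/3): the host opened box 1, so this case is ruled out; weight (1/3)·0 = 0.
If it is in box 2 (prior 1/3): box 3 is available but not opened, probability 6/7; weight (1/3)·(6/7) = 2/7.
If it is in box 3 (prior 1/3): only box 1 is available, probability 1; weight (1/3)·1 = 1/3.
The weights sum to 13/21.
So P(the gold coin in box 2 | the host opened box 1) = (2/7) / (13/21) = 6/13.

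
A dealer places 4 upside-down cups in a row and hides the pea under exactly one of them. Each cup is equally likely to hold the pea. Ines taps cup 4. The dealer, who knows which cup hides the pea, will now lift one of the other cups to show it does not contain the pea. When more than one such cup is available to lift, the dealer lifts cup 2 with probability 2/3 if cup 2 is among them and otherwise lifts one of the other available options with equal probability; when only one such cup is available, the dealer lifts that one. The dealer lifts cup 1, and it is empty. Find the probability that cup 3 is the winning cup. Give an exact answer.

1/3

Condition on the true location of the pea.
If it is under cup 1 (prior 1/4): the dealer opened cup 1, so this case is ruled out; weight (1/4)·0 = 0.
If it is under cup 2 (prior 1/4): cup 2 holds the prize so is unavailable; the dealer chooses uniformly among the 2 others, probability 1/2; weight (1/4)·(1/2) = 1/8.
If it is under cup 3 (prior 1/4): cup 2 is available but not opened, probability 1/3; weight (1/4)·(1/3) = 1/12.
If it is under cup 4 (prior 1/4): cup 2 is available but not opened; cup 1 gets probability (1 − 2/3)/2 = 1/6; weight (1/4)·(1/6) = 1/24.
The weights sum to 1/4.
So P(the pea under cup 3 | the dealer opened cup 1) = (1/12) / (1/4) = 1/3.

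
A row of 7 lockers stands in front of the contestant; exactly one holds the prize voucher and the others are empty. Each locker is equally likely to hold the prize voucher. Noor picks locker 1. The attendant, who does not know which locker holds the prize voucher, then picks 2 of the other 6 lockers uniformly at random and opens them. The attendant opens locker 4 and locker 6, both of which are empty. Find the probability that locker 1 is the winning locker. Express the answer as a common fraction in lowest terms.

1/5

Condition on the true location of the prize voucher.
If it is in any of lockers 1, 2, 3, 5, and 7 (prior 1/7 each): the attendant picks exactly this set with probability 1/15 regardless, and none is the prize; weight (1/7)·(1/15) = 1/105 each.
If it is in either of lockers 4 and 6 (prior 1/7 each): that locker was opened and seen not to hold the prize — ruled out; weight (1/7)·0 = 0 each.
The weights sum to 1/21.
So P(the prize voucher in locker 1 | the attendant opened locker 4 and locker 6) = (1/105) / (1/21) = 1/5.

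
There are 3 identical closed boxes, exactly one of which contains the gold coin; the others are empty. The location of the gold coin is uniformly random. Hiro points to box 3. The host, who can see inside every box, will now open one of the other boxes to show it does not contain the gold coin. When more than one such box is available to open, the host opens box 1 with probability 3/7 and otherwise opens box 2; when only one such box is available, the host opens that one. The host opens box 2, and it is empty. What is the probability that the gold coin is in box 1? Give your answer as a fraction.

Condition on the true location of the gold coin.
If it is in box 1 (prior 1/3): only box 2 is available, probability 1; weight (1/3)·1 = 1/3.
If it is in box 2 (prior 1/3): the host opened box 2, so this case is ruled out; weight (1/3)·0 = 0.
If it is in box 3 (prior 1/3): box 1 is available but not opened, probability 4/7; weight (1/3)·(4/7) = 4/21.
The weights sum to 11/21.
So P(the gold coin in box 1 | the host opened box 2) = (1/3) / (11/21) = 7/11.

7/11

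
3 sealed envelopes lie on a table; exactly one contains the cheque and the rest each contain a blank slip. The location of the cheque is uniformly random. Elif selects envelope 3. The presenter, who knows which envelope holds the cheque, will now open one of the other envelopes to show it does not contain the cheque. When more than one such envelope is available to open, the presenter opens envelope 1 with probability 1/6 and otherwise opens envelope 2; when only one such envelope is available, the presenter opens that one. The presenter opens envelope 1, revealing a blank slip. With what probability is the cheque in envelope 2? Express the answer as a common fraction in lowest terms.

Consider each possible location of the cheque in turn.
If it is in envelope 1 (prior 1/3): the presenter opened envelope 1, so this case is ruled out; weight (1/3)·0 = 0.
If it is in envelope 2 (prior 1/3): only envelope 1 is available, probability 1; weight (1/3)·1 = 1/3.
If it is in envelope 3 (prior 1/3): envelope 1 is available, opened with probability 1/6; weight (1/3)·(1/6) = 1/18.
The weights sum to 7/18.
So P(the cheque in envelope 2 | the presenter opened envelope 1) = (1/3) / (7/18) = 6/7.

6/7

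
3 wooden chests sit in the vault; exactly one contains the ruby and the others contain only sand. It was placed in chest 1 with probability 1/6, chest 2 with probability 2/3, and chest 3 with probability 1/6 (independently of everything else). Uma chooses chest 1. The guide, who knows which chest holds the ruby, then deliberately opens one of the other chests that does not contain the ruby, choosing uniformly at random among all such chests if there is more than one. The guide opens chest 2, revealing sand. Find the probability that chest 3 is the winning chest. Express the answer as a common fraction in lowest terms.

Apply Bayes' rule, conditioning on where the ruby actually is.
If it is in chest 1 (prior 1/6): the guide has 2 equally likely choices, so probability 1/2; weight (1/6)·(1/2) = 1/12.
If it is in chest 2 (prior 2/3): the guide opened chest 2, so this case is ruled out; weight (2/3)·0 = 0.
If it is in chest 3 (prior 1/6): the guide has no choice, probability 1; weight (1/6)·1 = 1/6.
The weights sum to 1/4.
So P(the ruby in chest 3 | the guide opened chest 2) = (1/6) / (1/4) = 2/3.

2/3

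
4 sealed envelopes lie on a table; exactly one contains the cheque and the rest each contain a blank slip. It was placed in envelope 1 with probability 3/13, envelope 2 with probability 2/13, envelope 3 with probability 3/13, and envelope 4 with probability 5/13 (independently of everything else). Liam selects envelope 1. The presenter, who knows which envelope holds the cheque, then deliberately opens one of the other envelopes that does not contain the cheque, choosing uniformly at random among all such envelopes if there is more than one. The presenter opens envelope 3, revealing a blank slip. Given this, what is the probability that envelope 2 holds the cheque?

2/9

Apply Bayes' rule, conditioning on where the cheque actually is.
If it is in envelope 1 (prior 3/13): the presenter has 3 equally likely choices, so probability 1/3; weight (3/13)·(1/3) = 1/13.
If it is in envelope 2 (prior 2/13): the presenter has 2 equally likely choices, so probability 1/2; weight (2/13)·(1/2) = 1/13.
If it is in envelope 3 (prior 3/13): the presenter opened envelope 3, so this case is ruled out; weight (3/13)·0 = 0.
If it is in envelope 4 (prior 5/13): the presenter has 2 equally likely choices, so probability 1/2; weight (5/13)·(1/2) = 5/26.
The weights sum to 9/26.
So P(the cheque in envelope 2 | the presenter opened envelope 3) = (1/13) / (9/26) = 2/9.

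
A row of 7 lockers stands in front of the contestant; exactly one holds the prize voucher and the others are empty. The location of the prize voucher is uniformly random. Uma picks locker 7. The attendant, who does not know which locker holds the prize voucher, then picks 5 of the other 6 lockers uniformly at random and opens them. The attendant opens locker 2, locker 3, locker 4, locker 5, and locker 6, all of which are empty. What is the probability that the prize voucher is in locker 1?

1/2

Apply Bayes' rule, conditioning on where the prize voucher actually is.
If it is in either of lockers 1 and 7 (prior 1/7 each): the attendant picks exactly this set with probability 1/6 regardless, and none is the prize; weight (1/7)·(1/6) = 1/42 each.
If it is in any of lockers 2, 3, 4, 5, and 6 (prior 1/7 each): that locker was opened and seen not to hold the prize — ruled out; weight (1/7)·0 = 0 each.
The weights sum to 1/21.
So P(the prize voucher in locker 1 | the attendant opened locker 2, locker 3, locker 4, locker 5, and locker 6) = (1/42) / (1/21) = 1/2.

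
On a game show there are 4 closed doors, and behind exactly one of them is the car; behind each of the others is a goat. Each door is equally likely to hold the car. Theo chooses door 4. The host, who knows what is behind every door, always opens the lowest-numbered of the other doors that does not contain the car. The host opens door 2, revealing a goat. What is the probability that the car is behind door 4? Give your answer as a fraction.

0

Apply Bayes' rule, conditioning on where the car actually is.
If it is behind door 1 (prior 1/4): door 2 is the lowest-numbered option available, probability 1; weight (1/4)·1 = 1/4.
If it is behind door 2 (prior 1/4): the host opened door 2, so this case is ruled out; weight (1/4)·0 = 0.
If it is behind either of doors 3 and 4 (prior 1/4 each): the host would have opened door 1 instead, probability 0; weight (1/4)·0 = 0 each.
The weights sum to 1/4.
So P(the car behind door 4 | the host opened door 2) = 0 / (1/4) = 0.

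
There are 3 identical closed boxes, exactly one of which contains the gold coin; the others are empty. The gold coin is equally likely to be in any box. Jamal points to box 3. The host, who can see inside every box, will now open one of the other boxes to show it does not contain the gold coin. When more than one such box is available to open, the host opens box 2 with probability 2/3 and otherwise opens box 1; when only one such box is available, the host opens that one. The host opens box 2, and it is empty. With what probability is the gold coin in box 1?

3/5

Consider each possible location of the gold coin in turn.
If it is in box 1 (prior 1/3): only box 2 is available, probability 1; weight (1/3)·1 = 1/3.
If it is in box 2 (prior 1/3): the host opened box 2, so this case is ruled out; weight (1/3)·0 = 0.
If it is in box 3 (prior 1/3): box 2 is available, opened with probability 2/3; weight (1/3)·(2/3) = 2/9.
The weights sum to 5/9.
So P(the gold coin in box 1 | the host opened box 2) = (1/3) / (5/9) = 3/5.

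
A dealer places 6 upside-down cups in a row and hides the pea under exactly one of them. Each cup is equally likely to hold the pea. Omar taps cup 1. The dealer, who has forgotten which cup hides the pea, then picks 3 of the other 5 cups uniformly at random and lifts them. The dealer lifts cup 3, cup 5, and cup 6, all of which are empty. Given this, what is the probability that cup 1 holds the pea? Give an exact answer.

1/3

Consider each possible location of the pea in turn.
If it is under any of cups 1, 2, and 4 (prior 1/6 each): the dealer picks exactly this set with probability 1/10 regardless, and none is the prize; weight (1/6)·(1/10) = 1/60 each.
If it is under any of cups 3, 5, and 6 (prior 1/6 each): that cup was opened and seen not to hold the prize — ruled out; weight (1/6)·0 = 0 each.
The weights sum to 1/20.
So P(the pea under cup 1 | the dealer opened cup 3, cup 5, and cup 6) = (1/60) / (1/20) = 1/3.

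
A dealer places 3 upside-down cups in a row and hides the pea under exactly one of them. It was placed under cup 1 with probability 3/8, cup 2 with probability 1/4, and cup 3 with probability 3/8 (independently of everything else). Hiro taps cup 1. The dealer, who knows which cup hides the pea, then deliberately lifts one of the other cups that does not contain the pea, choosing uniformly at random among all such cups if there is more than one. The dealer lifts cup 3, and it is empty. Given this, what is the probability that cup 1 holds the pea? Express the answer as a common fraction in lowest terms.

Apply Bayes' rule, conditioning on where the pea actually is.
If it is under cup 1 (prior 3/8): the dealer has 2 equally likely choices, so probability 1/2; weight (3/8)·(1/2) = 3/16.
If it is under cup 2 (prior 1/4): the dealer has no choice, probability 1; weight (1/4)·1 = 1/4.
If it is under cup 3 (prior 3/8): the dealer opened cup 3, so this case is ruled out; weight (3/8)·0 = 0.
The weights sum to 7/16.
So P(the pea under cup 1 | the dealer opened cup 3) = (3/16) / (7/16) = 3/7.

3/7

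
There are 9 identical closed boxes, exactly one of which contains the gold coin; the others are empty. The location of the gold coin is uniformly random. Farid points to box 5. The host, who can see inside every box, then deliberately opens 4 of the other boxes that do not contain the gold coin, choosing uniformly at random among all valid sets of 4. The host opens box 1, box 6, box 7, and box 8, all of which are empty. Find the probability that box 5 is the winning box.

Consider each possible location of the gold coin in turn.
If it is in any of boxes 1, 6, 7, and 8 (prior 1/9 each): that box was opened and seen not to hold the prize — ruled out; weight (1/9)·0 = 0 each.
If it is in any of boxes 2, 3, 4, and 9 (prior 1/9 each): the host has 35 equally likely choices, so probability 1/35; weight (1/9)·(1/35) = 1/315 each.
If it is in box 5 (prior 1/9): the host has 70 equally likely choices, so probability 1/70; weight (1/9)·(1/70) = 1/630.
The weights sum to 1/70.
So P(the gold coin in box 5 | the host opened box 1, box 6, box 7, and box 8) = (1/630) / (1/70) = 1/9.

1/9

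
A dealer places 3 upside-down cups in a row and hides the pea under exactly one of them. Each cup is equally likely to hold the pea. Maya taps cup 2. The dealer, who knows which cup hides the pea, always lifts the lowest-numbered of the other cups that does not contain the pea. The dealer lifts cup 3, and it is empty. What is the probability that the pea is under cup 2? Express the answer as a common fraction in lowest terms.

0

Apply Bayes' rule, conditioning on where the pea actually is.
If it is under cup 1 (prior 1/3): cup 3 is the lowest-numbered option available, probability 1; weight (1/3)·1 = 1/3.
If it is under cup 2 (prior 1/3): the dealer would have opened cup 1 instead, probability 0; weight (1/3)·0 = 0.
If it is under cup 3 (prior 1/3): the dealer opened cup 3, so this case is ruled out; weight (1/3)·0 = 0.
The weights sum to 1/3.
So P(the pea under cup 2 | the dealer opened cup 3) = 0 / (1/3) = 0.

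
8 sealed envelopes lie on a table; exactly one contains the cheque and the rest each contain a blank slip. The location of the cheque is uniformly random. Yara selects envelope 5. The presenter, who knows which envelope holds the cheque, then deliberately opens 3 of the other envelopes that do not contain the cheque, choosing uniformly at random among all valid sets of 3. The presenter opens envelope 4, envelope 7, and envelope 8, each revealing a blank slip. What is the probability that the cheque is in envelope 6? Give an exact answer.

7/32

Apply Bayes' rule, conditioning on where the cheque actually is.
If it is in any of envelopes 1, 2, 3, and 6 (prior 1/8 each): the presenter has 20 equally likely choices, so probability 1/20; weight (1/8)·(1/20) = 1/160 each.
If it is in any of envelopes 4, 7, and 8 (prior 1/8 each): that envelope was opened and seen not to hold the prize — ruled out; weight (1/8)·0 = 0 each.
If it is in envelope 5 (prior 1/8): the presenter has 35 equally likely choices, so probability 1/35; weight (1/8)·(1/35) = 1/280.
The weights sum to 1/35.
So P(the cheque in envelope 6 | the presenter opened envelope 4, envelope 7, and envelope 8) = (1/160) / (1/35) = 7/32.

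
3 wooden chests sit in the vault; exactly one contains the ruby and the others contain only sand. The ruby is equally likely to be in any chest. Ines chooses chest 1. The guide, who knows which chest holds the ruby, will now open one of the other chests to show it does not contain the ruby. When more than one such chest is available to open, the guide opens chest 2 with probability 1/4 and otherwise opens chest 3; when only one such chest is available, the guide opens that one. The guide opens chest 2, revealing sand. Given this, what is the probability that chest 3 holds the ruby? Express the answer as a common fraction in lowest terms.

Apply Bayes' rule, conditioning on where the ruby actually is.
If it is in chest 1 (prior 1/3): chest 2 is available, opened with probability 1/4; weight (1/3)·(1/4) = 1/12.
If it is in chest 2 (prior 1/3): the guide opened chest 2, so this case is ruled out; weight (1/3)·0 = 0.
If it is in chest 3 (prior 1/3): only chest 2 is available, probability 1; weight (1/3)·1 = 1/3.
The weights sum to 5/12.
So P(the ruby in chest 3 | the guide opened chest 2) = (1/3) / (5/12) = 4/5.

4/5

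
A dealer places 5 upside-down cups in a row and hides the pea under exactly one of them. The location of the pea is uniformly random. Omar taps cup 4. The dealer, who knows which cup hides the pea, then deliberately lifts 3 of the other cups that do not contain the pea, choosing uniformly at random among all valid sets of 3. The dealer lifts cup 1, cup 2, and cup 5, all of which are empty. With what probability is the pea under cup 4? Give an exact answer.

Apply Bayes' rule, conditioning on where the pea actually is.
If it is under any of cups 1, 2, and 5 (prior 1/5 each): that cup was opened and seen not to hold the prize — ruled out; weight (1/5)·0 = 0 each.
If it is under cup 3 (prior 1/5): the dealer has no choice, probability 1; weight (1/5)·1 = 1/5.
If it is under cup 4 (prior 1/5): the dealer has 4 equally likely choices, so probability 1/4; weight (1/5)·(1/4) = 1/20.
The weights sum to 1/4.
So P(the pea under cup 4 | the dealer opened cup 1, cup 2, and cup 5) = (1/20) / (1/4) = 1/5.

1/5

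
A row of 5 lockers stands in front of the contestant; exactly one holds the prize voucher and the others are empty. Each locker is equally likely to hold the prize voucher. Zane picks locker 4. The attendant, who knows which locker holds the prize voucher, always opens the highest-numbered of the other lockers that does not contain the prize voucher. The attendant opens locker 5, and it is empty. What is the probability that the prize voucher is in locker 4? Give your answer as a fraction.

1/4

Consider each possible location of the prize voucher in turn.
If it is in any of lockers 1, 2, 3, and 4 (prior 1/5 each): locker 5 is the highest-numbered option available, probability 1; weight (1/5)·1 = 1/5 each.
If it is in locker 5 (prior 1/5): the attendant opened locker 5, so this case is ruled out; weight (1/5)·0 = 0.
The weights sum to 4/5.
So P(the prize voucher in locker 4 | the attendant opened locker 5) = (1/5) / (4/5) = 1/4.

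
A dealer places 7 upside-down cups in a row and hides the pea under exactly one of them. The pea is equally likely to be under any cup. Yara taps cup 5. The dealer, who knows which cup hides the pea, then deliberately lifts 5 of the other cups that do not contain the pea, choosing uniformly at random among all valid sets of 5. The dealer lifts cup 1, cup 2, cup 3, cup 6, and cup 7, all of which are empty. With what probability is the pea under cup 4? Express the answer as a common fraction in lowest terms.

Apply Bayes' rule, conditioning on where the pea actually is.
If it is under any of cups 1, 2, 3, 6, and 7 (prior 1/7 each): that cup was opened and seen not to hold the prize — ruled out; weight (1/7)·0 = 0 each.
If it is under cup 4 (prior 1/7): the dealer has no choice, probability 1; weight (1/7)·1 = 1/7.
If it is under cup 5 (prior 1/7): the dealer has 6 equally likely choices, so probability 1/6; weight (1/7)·(1/6) = 1/42.
The weights sum to 1/6.
So P(the pea under cup 4 | the dealer opened cup 1, cup 2, cup 3, cup 6, and cup 7) = (1/7) / (1/6) = 6/7.

6/7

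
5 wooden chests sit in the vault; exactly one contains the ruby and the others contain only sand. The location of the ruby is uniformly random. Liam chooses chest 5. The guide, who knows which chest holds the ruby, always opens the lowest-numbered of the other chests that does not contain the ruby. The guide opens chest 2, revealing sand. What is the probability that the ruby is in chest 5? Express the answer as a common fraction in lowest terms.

Condition on the true location of the ruby.
If it is in chest 1 (prior 1/5): chest 2 is the lowest-numbered option available, probability 1; weight (1/5)·1 = 1/5.
If it is in chest 2 (prior 1/5): the guide opened chest 2, so this case is ruled out; weight (1/5)·0 = 0.
If it is in any of chests 3, 4, and 5 (prior 1/5 each): the guide would have opened chest 1 instead, probability 0; weight (1/5)·0 = 0 each.
The weights sum to 1/5.
So P(the ruby in chest 5 | the guide opened chest 2) = 0 / (1/5) = 0.

0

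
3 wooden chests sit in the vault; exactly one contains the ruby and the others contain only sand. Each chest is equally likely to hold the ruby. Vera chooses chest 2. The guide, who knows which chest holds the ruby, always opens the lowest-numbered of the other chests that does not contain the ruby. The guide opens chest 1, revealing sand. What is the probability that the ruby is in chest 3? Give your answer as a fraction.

1/2

Apply Bayes' rule, conditioning on where the ruby actually is.
If it is in chest 1 (prior 1/3): the guide opened chest 1, so this case is ruled out; weight (1/3)·0 = 0.
If it is in either of chests 2 and 3 (prior 1/3 each): chest 1 is the lowest-numbered option available, probability 1; weight (1/3)·1 = 1/3 each.
The weights sum to 2/3.
So P(the ruby in chest 3 | the guide opened chest 1) = (1/3) / (2/3) = 1/2.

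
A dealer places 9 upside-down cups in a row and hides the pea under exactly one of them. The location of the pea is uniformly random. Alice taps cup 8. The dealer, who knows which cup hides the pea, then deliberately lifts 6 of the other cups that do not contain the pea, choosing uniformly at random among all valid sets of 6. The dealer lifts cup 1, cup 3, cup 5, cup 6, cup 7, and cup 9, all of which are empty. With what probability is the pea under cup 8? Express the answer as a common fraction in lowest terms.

Apply Bayes' rule, conditioning on where the pea actually is.
If it is under any of cups 1, 3, 5, 6, 7, and 9 (prior 1/9 each): that cup was opened and seen not to hold the prize — ruled out; weight (1/9)·0 = 0 each.
If it is under either of cups 2 and 4 (prior 1/9 each): the dealer has 7 equally likely choices, so probability 1/7; weight (1/9)·(1/7) = 1/63 each.
If it is under cup 8 (prior 1/9): the dealer has 28 equally likely choices, so probability 1/28; weight (1/9)·(1/28) = 1/252.
The weights sum to 1/28.
So P(the pea under cup 8 | the dealer opened cup 1, cup 3, cup 5, cup 6, cup 7, and cup 9) = (1/252) / (1/28) = 1/9.

1/9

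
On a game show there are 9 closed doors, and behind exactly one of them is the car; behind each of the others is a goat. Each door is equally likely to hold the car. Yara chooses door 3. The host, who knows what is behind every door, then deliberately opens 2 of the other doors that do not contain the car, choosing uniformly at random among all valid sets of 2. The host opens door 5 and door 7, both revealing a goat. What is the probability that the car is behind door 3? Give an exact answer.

1/9

Consider each possible location of the car in turn.
If it is behind any of doors 1, 2, 4, 6, 8, and 9 (prior 1/9 each): the host has 21 equally likely choices, so probability 1/21; weight (1/9)·(1/21) = 1/189 each.
If it is behind door 3 (prior 1/9): the host has 28 equally likely choices, so probability 1/28; weight (1/9)·(1/28) = 1/252.
If it is behind either of doors 5 and 7 (prior 1/9 each): that door was opened and seen not to hold the prize — ruled out; weight (1/9)·0 = 0 each.
The weights sum to 1/28.
So P(the car behind door 3 | the host opened door 5 and door 7) = (1/252) / (1/28) = 1/9.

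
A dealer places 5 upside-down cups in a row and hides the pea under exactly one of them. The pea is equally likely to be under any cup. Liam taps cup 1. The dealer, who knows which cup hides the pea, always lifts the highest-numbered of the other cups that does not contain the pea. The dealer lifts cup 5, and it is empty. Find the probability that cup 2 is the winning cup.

1/4

Condition on the true location of the pea.
If it is under any of cups 1, 2, 3, and 4 (prior 1/5 each): cup 5 is the highest-numbered option available, probability 1; weight (1/5)·1 = 1/5 each.
If it is under cup 5 (prior 1/5): the dealer opened cup 5, so this case is ruled out; weight (1/5)·0 = 0.
The weights sum to 4/5.
So P(the pea under cup 2 | the dealer opened cup 5) = (1/5) / (4/5) = 1/4.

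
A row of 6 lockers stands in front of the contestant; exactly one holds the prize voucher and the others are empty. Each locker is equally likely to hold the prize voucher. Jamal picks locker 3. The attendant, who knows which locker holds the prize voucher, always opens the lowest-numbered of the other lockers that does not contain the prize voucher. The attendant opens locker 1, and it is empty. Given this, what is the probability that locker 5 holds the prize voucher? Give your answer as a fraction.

1/5

Consider each possible location of the prize voucher in turn.
If it is in locker 1 (prior 1/6): the attendant opened locker 1, so this case is ruled out; weight (1/6)·0 = 0.
If it is in any of lockers 2, 3, 4, 5, and 6 (prior 1/6 each): locker 1 is the lowest-numbered option available, probability 1; weight (1/6)·1 = 1/6 each.
The weights sum to 5/6.
So P(the prize voucher in locker 5 | the attendant opened locker 1) = (1/6) / (5/6) = 1/5.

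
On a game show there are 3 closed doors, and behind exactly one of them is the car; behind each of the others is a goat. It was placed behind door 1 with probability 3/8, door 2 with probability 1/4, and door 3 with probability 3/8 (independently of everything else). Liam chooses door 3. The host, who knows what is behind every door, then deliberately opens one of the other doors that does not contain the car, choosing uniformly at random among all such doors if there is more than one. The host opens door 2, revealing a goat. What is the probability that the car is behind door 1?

2/3

Condition on the true location of the car.
If it is behind door 1 (prior 3/8): the host has no choice, probability 1; weight (3/8)·1 = 3/8.
If it is behind door 2 (prior 1/4): the host opened door 2, so this case is ruled out; weight (1/4)·0 = 0.
If it is behind door 3 (prior 3/8): the host has 2 equally likely choices, so probability 1/2; weight (3/8)·(1/2) = 3/16.
The weights sum to 9/16.
So P(the car behind door 1 | the host opened door 2) = (3/8) / (9/16) = 2/3.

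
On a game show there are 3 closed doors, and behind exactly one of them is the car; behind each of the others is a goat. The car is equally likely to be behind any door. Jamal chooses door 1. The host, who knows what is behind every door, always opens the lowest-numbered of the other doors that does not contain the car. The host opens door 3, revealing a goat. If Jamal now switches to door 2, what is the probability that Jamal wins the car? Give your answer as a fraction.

1

Apply Bayes' rule, conditioning on where the car actually is.
If it is behind door 1 (prior 1/3): the host would have opened door 2 instead, probability 0; weight (1/3)·0 = 0.
If it is behind door 2 (prior 1/3): door 3 is the lowest-numbered option available, probability 1; weight (1/3)·1 = 1/3.
If it is behind door 3 (prior 1/3): the host opened door 3, so this case is ruled out; weight (1/3)·0 = 0.
The weights sum to 1/3.
So P(the car behind door 2 | the host opened door 3) = (1/3) / (1/3) = 1.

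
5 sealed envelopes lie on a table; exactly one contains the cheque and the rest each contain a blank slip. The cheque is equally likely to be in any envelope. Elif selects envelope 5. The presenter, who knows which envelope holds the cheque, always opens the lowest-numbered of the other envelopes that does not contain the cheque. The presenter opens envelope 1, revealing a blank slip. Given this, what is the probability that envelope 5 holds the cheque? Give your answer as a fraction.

Consider each possible location of the cheque in turn.
If it is in envelope 1 (prior 1/5): the presenter opened envelope 1, so this case is ruled out; weight (1/5)·0 = 0.
If it is in any of envelopes 2, 3, 4, and 5 (prior 1/5 each): envelope 1 is the lowest-numbered option available, probability 1; weight (1/5)·1 = 1/5 each.
The weights sum to 4/5.
So P(the cheque in envelope 5 | the presenter opened envelope 1) = (1/5) / (4/5) = 1/4.

1/4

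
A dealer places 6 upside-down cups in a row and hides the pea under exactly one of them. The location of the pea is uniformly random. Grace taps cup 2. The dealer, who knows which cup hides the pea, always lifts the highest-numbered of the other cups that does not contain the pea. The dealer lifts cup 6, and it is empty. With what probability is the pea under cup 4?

Condition on the true location of the pea.
If it is under any of cups 1, 2, 3, 4, and 5 (prior 1/6 each): cup 6 is the highest-numbered option available, probability 1; weight (1/6)·1 = 1/6 each.
If it is under cup 6 (prior 1/6): the dealer opened cup 6, so this case is ruled out; weight (1/6)·0 = 0.
The weights sum to 5/6.
So P(the pea under cup 4 | the dealer opened cup 6) = (1/6) / (5/6) = 1/5.

1/5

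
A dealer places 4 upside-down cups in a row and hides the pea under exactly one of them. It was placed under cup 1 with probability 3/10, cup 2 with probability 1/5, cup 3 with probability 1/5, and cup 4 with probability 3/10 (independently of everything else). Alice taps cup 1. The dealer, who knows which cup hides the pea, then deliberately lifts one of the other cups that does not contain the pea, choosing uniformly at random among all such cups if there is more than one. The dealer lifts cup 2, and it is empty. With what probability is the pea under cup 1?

Apply Bayes' rule, conditioning on where the pea actually is.
If it is under cup 1 (prior 3/10): the dealer has 3 equally likely choices, so probability 1/3; weight (3/10)·(1/3) = 1/10.
If it is under cup 2 (prior 1/5): the dealer opened cup 2, so this case is ruled out; weight (1/5)·0 = 0.
If it is under cup 3 (prior 1/5): the dealer has 2 equally likely choices, so probability 1/2; weight (1/5)·(1/2) = 1/10.
If it is under cup 4 (prior 3/10): the dealer has 2 equally likely choices, so probability 1/2; weight (3/10)·(1/2) = 3/20.
The weights sum to 7/20.
So P(the pea under cup 1 | the dealer opened cup 2) = (1/10) / (7/20) = 2/7.

2/7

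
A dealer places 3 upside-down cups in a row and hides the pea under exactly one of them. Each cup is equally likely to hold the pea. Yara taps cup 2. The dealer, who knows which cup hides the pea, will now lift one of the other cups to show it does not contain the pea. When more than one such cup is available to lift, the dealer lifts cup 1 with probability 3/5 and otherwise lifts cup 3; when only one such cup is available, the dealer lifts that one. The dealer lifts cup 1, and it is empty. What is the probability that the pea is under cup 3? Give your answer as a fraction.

5/8

Condition on the true location of the pea.
If it is under cup 1 (prior 1/3): the dealer opened cup 1, so this case is ruled out; weight (1/3)·0 = 0.
If it is under cup 2 (prior 1/3): cup 1 is available, opened with probability 3/5; weight (1/3)·(3/5) = 1/5.
If it is under cup 3 (prior 1/3): only cup 1 is available, probability 1; weight (1/3)·1 = 1/3.
The weights sum to 8/15.
So P(the pea under cup 3 | the dealer opened cup 1) = (1/3) / (8/15) = 5/8.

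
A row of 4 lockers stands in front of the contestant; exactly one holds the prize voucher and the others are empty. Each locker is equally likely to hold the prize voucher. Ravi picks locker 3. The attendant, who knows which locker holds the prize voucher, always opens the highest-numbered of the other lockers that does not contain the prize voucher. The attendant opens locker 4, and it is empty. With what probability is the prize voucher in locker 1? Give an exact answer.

Condition on the true location of the prize voucher.
If it is in any of lockers 1, 2, and 3 (prior 1/4 each): locker 4 is the highest-numbered option available, probability 1; weight (1/4)·1 = 1/4 each.
If it is in locker 4 (prior 1/4): the attendant opened locker 4, so this case is ruled out; weight (1/4)·0 = 0.
The weights sum to 3/4.
So P(the prize voucher in locker 1 | the attendant opened locker 4) = (1/4) / (3/4) = 1/3.

1/3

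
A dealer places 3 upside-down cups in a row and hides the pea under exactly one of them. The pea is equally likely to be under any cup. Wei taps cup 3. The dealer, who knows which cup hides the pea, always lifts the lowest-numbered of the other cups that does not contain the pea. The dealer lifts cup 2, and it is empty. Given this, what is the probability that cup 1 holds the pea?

1

Apply Bayes' rule, conditioning on where the pea actually is.
If it is under cup 1 (prior 1/3): cup 2 is the lowest-numbered option available, probability 1; weight (1/3)·1 = 1/3.
If it is under cup 2 (prior 1/3): the dealer opened cup 2, so this case is ruled out; weight (1/3)·0 = 0.
If it is under cup 3 (prior 1/3): the dealer would have opened cup 1 instead, probability 0; weight (1/3)·0 = 0.
The weights sum to 1/3.
So P(the pea under cup 1 | the dealer opened cup 2) = (1/3) / (1/3) = 1.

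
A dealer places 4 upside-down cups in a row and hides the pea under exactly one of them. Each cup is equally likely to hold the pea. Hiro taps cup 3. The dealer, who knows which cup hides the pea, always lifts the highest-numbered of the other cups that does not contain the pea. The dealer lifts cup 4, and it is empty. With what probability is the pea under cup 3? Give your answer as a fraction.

Condition on the true location of the pea.
If it is under any of cups 1, 2, and 3 (prior 1/4 each): cup 4 is the highest-numbered option available, probability 1; weight (1/4)·1 = 1/4 each.
If it is under cup 4 (prior 1/4): the dealer opened cup 4, so this case is ruled out; weight (1/4)·0 = 0.
The weights sum to 3/4.
So P(the pea under cup 3 | the dealer opened cup 4) = (1/4) / (3/4) = 1/3.

1/3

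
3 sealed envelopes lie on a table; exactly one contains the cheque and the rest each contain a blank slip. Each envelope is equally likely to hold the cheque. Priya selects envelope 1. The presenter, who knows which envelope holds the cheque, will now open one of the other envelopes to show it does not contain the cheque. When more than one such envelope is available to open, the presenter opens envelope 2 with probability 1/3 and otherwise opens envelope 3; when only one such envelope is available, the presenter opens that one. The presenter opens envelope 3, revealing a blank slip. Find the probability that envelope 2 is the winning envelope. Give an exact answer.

Consider each possible location of the cheque in turn.
If it is in envelope 1 (prior 1/3): envelope 2 is available but not opened, probability 2/3; weight (1/3)·(2/3) = 2/9.
If it is in envelope 2 (prior 1/3): only envelope 3 is available, probability 1; weight (1/3)·1 = 1/3.
If it is in envelope 3 (prior 1/3): the presenter opened envelope 3, so this case is ruled out; weight (1/3)·0 = 0.
The weights sum to 5/9.
So P(the cheque in envelope 2 | the presenter opened envelope 3) = (1/3) / (5/9) = 3/5.

3/5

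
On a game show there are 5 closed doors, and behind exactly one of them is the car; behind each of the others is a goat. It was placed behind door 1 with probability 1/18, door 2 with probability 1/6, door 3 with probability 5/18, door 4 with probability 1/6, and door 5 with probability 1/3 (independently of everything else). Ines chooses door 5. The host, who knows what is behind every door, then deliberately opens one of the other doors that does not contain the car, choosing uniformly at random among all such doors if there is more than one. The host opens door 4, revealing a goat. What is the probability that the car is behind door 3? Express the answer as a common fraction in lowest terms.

10/27

Consider each possible location of the car in turn.
If it is behind door 1 (prior 1/18): the host has 3 equally likely choices, so probability 1/3; weight (1/18)·(1/3) = 1/54.
If it is behind door 2 (prior 1/6): the host has 3 equally likely choices, so probability 1/3; weight (1/6)·(1/3) = 1/18.
If it is behind door 3 (prior 5/18): the host has 3 equally likely choices, so probability 1/3; weight (5/18)·(1/3) = 5/54.
If it is behind door 4 (prior 1/6): the host opened door 4, so this case is ruled out; weight (1/6)·0 = 0.
If it is behind door 5 (prior 1/3): the host has 4 equally likely choices, so probability 1/4; weight (1/3)·(1/4) = 1/12.
The weights sum to 1/4.
So P(the car behind door 3 | the host opened door 4) = (5/54) / (1/4) = 10/27.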